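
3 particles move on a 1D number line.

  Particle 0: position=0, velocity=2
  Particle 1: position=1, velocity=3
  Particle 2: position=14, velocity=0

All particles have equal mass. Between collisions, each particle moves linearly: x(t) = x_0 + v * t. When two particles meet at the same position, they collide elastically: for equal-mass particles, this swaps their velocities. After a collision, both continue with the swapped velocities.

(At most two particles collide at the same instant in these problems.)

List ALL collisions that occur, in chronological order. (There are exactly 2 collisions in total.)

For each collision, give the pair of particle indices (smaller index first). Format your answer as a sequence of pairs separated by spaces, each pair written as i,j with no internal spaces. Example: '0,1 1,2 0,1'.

Collision at t=13/3: particles 1 and 2 swap velocities; positions: p0=26/3 p1=14 p2=14; velocities now: v0=2 v1=0 v2=3
Collision at t=7: particles 0 and 1 swap velocities; positions: p0=14 p1=14 p2=22; velocities now: v0=0 v1=2 v2=3

Answer: 1,2 0,1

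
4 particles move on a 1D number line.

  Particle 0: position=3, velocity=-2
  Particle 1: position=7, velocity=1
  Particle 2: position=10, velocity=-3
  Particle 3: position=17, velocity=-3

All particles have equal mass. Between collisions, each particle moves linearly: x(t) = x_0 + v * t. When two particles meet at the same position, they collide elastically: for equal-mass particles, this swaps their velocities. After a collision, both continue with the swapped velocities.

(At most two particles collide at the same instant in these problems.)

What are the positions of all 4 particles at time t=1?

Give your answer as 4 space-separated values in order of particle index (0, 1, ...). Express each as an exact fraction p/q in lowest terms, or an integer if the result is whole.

Answer: 1 7 8 14

Derivation:
Collision at t=3/4: particles 1 and 2 swap velocities; positions: p0=3/2 p1=31/4 p2=31/4 p3=59/4; velocities now: v0=-2 v1=-3 v2=1 v3=-3
Advance to t=1 (no further collisions before then); velocities: v0=-2 v1=-3 v2=1 v3=-3; positions = 1 7 8 14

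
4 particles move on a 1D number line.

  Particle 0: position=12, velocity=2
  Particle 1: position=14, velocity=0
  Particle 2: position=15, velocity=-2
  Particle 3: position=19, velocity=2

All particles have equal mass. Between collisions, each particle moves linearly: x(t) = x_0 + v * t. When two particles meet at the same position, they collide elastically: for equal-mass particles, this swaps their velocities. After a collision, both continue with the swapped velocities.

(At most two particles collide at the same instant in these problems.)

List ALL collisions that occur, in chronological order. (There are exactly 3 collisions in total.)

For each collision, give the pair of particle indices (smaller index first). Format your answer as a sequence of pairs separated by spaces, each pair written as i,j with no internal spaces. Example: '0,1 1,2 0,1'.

Answer: 1,2 0,1 1,2

Derivation:
Collision at t=1/2: particles 1 and 2 swap velocities; positions: p0=13 p1=14 p2=14 p3=20; velocities now: v0=2 v1=-2 v2=0 v3=2
Collision at t=3/4: particles 0 and 1 swap velocities; positions: p0=27/2 p1=27/2 p2=14 p3=41/2; velocities now: v0=-2 v1=2 v2=0 v3=2
Collision at t=1: particles 1 and 2 swap velocities; positions: p0=13 p1=14 p2=14 p3=21; velocities now: v0=-2 v1=0 v2=2 v3=2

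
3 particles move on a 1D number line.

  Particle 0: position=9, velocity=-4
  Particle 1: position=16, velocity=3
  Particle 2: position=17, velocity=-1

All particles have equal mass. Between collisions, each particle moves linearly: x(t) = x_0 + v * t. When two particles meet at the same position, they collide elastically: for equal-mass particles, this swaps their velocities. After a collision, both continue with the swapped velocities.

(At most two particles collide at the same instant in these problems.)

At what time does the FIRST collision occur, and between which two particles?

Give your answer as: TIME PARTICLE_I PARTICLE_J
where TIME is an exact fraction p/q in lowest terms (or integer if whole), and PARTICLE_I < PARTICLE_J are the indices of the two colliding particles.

Answer: 1/4 1 2

Derivation:
Pair (0,1): pos 9,16 vel -4,3 -> not approaching (rel speed -7 <= 0)
Pair (1,2): pos 16,17 vel 3,-1 -> gap=1, closing at 4/unit, collide at t=1/4
Earliest collision: t=1/4 between 1 and 2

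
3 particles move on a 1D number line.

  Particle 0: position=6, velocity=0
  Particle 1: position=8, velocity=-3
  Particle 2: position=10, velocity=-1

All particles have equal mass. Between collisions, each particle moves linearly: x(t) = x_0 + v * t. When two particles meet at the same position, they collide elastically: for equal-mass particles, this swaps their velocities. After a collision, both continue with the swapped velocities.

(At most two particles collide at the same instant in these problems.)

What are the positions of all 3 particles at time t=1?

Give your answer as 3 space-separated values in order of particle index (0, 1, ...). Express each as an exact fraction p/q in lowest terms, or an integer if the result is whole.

Answer: 5 6 9

Derivation:
Collision at t=2/3: particles 0 and 1 swap velocities; positions: p0=6 p1=6 p2=28/3; velocities now: v0=-3 v1=0 v2=-1
Advance to t=1 (no further collisions before then); velocities: v0=-3 v1=0 v2=-1; positions = 5 6 9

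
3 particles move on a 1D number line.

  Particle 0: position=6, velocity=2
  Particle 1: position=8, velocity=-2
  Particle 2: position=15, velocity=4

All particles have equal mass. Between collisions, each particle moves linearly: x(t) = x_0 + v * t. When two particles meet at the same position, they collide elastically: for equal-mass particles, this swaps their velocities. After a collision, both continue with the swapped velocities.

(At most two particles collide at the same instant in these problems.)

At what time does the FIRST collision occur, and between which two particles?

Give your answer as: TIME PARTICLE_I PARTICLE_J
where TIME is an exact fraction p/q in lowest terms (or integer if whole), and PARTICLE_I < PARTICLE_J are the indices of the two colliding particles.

Pair (0,1): pos 6,8 vel 2,-2 -> gap=2, closing at 4/unit, collide at t=1/2
Pair (1,2): pos 8,15 vel -2,4 -> not approaching (rel speed -6 <= 0)
Earliest collision: t=1/2 between 0 and 1

Answer: 1/2 0 1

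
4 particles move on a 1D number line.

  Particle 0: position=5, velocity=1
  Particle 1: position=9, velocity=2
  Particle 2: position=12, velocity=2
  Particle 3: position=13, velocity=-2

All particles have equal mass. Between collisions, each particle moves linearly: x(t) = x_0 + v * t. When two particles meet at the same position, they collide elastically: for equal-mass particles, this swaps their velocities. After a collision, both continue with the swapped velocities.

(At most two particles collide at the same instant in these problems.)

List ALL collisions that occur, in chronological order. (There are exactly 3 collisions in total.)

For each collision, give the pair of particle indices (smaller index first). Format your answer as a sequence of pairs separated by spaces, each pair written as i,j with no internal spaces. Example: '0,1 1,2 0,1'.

Collision at t=1/4: particles 2 and 3 swap velocities; positions: p0=21/4 p1=19/2 p2=25/2 p3=25/2; velocities now: v0=1 v1=2 v2=-2 v3=2
Collision at t=1: particles 1 and 2 swap velocities; positions: p0=6 p1=11 p2=11 p3=14; velocities now: v0=1 v1=-2 v2=2 v3=2
Collision at t=8/3: particles 0 and 1 swap velocities; positions: p0=23/3 p1=23/3 p2=43/3 p3=52/3; velocities now: v0=-2 v1=1 v2=2 v3=2

Answer: 2,3 1,2 0,1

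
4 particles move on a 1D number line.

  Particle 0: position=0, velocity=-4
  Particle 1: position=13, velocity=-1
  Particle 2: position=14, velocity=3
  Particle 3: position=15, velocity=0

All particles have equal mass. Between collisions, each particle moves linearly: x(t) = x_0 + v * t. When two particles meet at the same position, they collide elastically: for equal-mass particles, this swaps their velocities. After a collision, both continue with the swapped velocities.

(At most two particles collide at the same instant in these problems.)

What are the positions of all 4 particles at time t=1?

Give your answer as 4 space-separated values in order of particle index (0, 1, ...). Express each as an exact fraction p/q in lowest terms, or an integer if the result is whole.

Collision at t=1/3: particles 2 and 3 swap velocities; positions: p0=-4/3 p1=38/3 p2=15 p3=15; velocities now: v0=-4 v1=-1 v2=0 v3=3
Advance to t=1 (no further collisions before then); velocities: v0=-4 v1=-1 v2=0 v3=3; positions = -4 12 15 17

Answer: -4 12 15 17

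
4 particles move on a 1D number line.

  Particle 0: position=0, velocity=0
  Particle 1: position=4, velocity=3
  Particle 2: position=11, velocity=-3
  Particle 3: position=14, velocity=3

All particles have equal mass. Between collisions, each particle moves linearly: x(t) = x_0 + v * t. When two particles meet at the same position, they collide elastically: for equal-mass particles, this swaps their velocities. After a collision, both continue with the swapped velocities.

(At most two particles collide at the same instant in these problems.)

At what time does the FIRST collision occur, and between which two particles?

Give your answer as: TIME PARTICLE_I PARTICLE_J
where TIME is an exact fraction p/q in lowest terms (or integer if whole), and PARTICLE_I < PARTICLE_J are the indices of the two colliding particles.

Answer: 7/6 1 2

Derivation:
Pair (0,1): pos 0,4 vel 0,3 -> not approaching (rel speed -3 <= 0)
Pair (1,2): pos 4,11 vel 3,-3 -> gap=7, closing at 6/unit, collide at t=7/6
Pair (2,3): pos 11,14 vel -3,3 -> not approaching (rel speed -6 <= 0)
Earliest collision: t=7/6 between 1 and 2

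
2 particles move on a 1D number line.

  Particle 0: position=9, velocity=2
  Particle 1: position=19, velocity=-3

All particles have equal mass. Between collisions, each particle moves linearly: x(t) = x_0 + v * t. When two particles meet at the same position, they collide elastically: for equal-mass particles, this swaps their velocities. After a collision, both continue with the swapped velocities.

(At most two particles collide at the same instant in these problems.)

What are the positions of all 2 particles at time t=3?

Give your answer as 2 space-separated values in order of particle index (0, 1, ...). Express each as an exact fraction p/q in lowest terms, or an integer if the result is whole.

Answer: 10 15

Derivation:
Collision at t=2: particles 0 and 1 swap velocities; positions: p0=13 p1=13; velocities now: v0=-3 v1=2
Advance to t=3 (no further collisions before then); velocities: v0=-3 v1=2; positions = 10 15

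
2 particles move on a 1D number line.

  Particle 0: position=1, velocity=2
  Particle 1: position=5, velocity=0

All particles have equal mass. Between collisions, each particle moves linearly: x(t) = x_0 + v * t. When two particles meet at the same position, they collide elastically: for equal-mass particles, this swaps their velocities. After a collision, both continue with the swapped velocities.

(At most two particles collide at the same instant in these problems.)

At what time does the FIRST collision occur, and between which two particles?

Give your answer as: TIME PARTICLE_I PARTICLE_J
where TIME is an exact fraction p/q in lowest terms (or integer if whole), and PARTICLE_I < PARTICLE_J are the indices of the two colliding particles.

Answer: 2 0 1

Derivation:
Pair (0,1): pos 1,5 vel 2,0 -> gap=4, closing at 2/unit, collide at t=2
Earliest collision: t=2 between 0 and 1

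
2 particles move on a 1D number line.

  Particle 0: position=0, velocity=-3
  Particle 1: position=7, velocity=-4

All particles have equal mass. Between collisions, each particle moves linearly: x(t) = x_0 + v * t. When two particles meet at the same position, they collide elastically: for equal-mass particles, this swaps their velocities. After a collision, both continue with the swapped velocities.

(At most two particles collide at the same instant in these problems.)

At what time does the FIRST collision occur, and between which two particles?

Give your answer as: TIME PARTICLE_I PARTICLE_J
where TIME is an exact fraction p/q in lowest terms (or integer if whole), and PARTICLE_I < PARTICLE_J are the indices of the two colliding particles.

Answer: 7 0 1

Derivation:
Pair (0,1): pos 0,7 vel -3,-4 -> gap=7, closing at 1/unit, collide at t=7
Earliest collision: t=7 between 0 and 1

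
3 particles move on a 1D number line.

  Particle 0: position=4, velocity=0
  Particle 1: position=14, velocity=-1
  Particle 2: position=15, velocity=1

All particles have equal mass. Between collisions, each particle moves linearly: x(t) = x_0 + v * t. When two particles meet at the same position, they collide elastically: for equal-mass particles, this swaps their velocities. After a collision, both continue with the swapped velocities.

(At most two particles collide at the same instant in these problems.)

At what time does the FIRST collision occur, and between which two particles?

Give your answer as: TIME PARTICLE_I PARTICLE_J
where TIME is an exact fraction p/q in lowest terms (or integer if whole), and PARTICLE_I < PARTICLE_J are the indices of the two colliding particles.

Pair (0,1): pos 4,14 vel 0,-1 -> gap=10, closing at 1/unit, collide at t=10
Pair (1,2): pos 14,15 vel -1,1 -> not approaching (rel speed -2 <= 0)
Earliest collision: t=10 between 0 and 1

Answer: 10 0 1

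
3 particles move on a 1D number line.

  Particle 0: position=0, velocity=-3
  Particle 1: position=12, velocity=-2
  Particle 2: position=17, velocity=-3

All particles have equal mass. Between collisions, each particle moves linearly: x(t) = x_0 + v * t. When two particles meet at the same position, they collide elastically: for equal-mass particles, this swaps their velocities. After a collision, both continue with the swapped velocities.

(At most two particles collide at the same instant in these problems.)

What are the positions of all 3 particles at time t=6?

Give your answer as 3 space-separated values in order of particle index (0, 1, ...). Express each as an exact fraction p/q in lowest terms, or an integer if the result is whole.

Answer: -18 -1 0

Derivation:
Collision at t=5: particles 1 and 2 swap velocities; positions: p0=-15 p1=2 p2=2; velocities now: v0=-3 v1=-3 v2=-2
Advance to t=6 (no further collisions before then); velocities: v0=-3 v1=-3 v2=-2; positions = -18 -1 0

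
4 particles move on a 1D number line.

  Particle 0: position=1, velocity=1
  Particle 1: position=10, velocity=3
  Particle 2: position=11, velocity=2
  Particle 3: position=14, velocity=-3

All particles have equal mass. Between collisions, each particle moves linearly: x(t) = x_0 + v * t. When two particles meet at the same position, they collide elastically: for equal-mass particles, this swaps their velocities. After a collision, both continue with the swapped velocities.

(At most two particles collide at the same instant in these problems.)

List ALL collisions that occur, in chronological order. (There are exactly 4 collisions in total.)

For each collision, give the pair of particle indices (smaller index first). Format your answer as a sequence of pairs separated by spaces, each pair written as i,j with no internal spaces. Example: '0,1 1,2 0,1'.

Answer: 2,3 1,2 2,3 0,1

Derivation:
Collision at t=3/5: particles 2 and 3 swap velocities; positions: p0=8/5 p1=59/5 p2=61/5 p3=61/5; velocities now: v0=1 v1=3 v2=-3 v3=2
Collision at t=2/3: particles 1 and 2 swap velocities; positions: p0=5/3 p1=12 p2=12 p3=37/3; velocities now: v0=1 v1=-3 v2=3 v3=2
Collision at t=1: particles 2 and 3 swap velocities; positions: p0=2 p1=11 p2=13 p3=13; velocities now: v0=1 v1=-3 v2=2 v3=3
Collision at t=13/4: particles 0 and 1 swap velocities; positions: p0=17/4 p1=17/4 p2=35/2 p3=79/4; velocities now: v0=-3 v1=1 v2=2 v3=3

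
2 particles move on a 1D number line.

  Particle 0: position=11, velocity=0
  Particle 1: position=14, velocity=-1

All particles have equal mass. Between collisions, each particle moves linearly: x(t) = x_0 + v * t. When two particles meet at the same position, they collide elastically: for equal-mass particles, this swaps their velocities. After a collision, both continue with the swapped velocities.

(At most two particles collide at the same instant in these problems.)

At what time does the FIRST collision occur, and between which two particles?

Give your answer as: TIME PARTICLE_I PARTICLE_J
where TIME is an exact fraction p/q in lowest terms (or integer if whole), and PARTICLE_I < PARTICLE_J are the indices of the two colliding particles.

Pair (0,1): pos 11,14 vel 0,-1 -> gap=3, closing at 1/unit, collide at t=3
Earliest collision: t=3 between 0 and 1

Answer: 3 0 1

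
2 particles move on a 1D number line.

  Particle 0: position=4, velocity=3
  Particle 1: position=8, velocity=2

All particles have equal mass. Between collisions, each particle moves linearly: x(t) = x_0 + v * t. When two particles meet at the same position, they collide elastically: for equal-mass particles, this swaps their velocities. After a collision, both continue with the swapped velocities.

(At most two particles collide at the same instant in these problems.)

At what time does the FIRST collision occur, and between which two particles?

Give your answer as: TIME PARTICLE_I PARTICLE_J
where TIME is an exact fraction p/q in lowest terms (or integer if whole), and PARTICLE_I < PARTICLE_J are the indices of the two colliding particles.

Pair (0,1): pos 4,8 vel 3,2 -> gap=4, closing at 1/unit, collide at t=4
Earliest collision: t=4 between 0 and 1

Answer: 4 0 1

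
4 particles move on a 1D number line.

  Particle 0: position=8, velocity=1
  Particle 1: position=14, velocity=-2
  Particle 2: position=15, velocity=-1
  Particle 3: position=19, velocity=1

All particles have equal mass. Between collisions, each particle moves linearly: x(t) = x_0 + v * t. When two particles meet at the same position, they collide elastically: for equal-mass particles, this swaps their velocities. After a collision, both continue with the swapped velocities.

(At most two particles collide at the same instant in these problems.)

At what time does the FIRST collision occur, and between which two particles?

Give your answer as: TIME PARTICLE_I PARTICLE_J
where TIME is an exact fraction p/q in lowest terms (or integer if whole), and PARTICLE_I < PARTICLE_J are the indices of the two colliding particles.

Answer: 2 0 1

Derivation:
Pair (0,1): pos 8,14 vel 1,-2 -> gap=6, closing at 3/unit, collide at t=2
Pair (1,2): pos 14,15 vel -2,-1 -> not approaching (rel speed -1 <= 0)
Pair (2,3): pos 15,19 vel -1,1 -> not approaching (rel speed -2 <= 0)
Earliest collision: t=2 between 0 and 1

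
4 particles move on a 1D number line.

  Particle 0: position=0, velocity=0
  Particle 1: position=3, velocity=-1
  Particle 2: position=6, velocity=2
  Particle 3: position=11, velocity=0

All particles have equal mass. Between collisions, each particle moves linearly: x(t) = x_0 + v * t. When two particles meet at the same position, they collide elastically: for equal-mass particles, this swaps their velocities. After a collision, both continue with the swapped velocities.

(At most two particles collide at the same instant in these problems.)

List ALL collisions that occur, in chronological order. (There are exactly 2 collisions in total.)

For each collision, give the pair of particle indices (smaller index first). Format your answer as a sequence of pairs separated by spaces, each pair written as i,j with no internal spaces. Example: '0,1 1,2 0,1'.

Collision at t=5/2: particles 2 and 3 swap velocities; positions: p0=0 p1=1/2 p2=11 p3=11; velocities now: v0=0 v1=-1 v2=0 v3=2
Collision at t=3: particles 0 and 1 swap velocities; positions: p0=0 p1=0 p2=11 p3=12; velocities now: v0=-1 v1=0 v2=0 v3=2

Answer: 2,3 0,1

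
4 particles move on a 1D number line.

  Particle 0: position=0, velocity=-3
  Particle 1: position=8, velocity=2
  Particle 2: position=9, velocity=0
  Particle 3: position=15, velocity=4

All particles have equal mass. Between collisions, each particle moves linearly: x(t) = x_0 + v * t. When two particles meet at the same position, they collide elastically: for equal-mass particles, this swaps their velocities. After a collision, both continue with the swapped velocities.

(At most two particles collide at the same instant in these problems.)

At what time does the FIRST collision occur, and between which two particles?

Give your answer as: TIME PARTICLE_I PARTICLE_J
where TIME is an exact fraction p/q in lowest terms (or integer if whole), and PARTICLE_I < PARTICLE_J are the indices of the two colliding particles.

Pair (0,1): pos 0,8 vel -3,2 -> not approaching (rel speed -5 <= 0)
Pair (1,2): pos 8,9 vel 2,0 -> gap=1, closing at 2/unit, collide at t=1/2
Pair (2,3): pos 9,15 vel 0,4 -> not approaching (rel speed -4 <= 0)
Earliest collision: t=1/2 between 1 and 2

Answer: 1/2 1 2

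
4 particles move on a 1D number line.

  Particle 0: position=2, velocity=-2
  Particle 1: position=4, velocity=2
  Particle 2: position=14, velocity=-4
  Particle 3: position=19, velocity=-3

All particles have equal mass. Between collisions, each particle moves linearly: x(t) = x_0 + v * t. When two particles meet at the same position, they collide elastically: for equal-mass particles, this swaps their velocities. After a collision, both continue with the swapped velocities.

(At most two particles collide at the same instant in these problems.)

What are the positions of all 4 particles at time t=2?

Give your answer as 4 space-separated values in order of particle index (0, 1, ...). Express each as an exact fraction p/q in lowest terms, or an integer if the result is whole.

Answer: -2 6 8 13

Derivation:
Collision at t=5/3: particles 1 and 2 swap velocities; positions: p0=-4/3 p1=22/3 p2=22/3 p3=14; velocities now: v0=-2 v1=-4 v2=2 v3=-3
Advance to t=2 (no further collisions before then); velocities: v0=-2 v1=-4 v2=2 v3=-3; positions = -2 6 8 13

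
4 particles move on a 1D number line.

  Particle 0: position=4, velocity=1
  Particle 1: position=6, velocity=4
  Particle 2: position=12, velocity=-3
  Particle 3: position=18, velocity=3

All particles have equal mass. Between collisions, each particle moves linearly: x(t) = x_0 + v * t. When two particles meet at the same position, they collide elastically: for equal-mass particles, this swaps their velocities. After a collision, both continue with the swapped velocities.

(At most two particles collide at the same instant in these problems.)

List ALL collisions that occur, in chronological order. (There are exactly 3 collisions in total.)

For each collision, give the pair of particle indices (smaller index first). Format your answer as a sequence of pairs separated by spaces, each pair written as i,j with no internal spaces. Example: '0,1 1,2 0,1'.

Collision at t=6/7: particles 1 and 2 swap velocities; positions: p0=34/7 p1=66/7 p2=66/7 p3=144/7; velocities now: v0=1 v1=-3 v2=4 v3=3
Collision at t=2: particles 0 and 1 swap velocities; positions: p0=6 p1=6 p2=14 p3=24; velocities now: v0=-3 v1=1 v2=4 v3=3
Collision at t=12: particles 2 and 3 swap velocities; positions: p0=-24 p1=16 p2=54 p3=54; velocities now: v0=-3 v1=1 v2=3 v3=4

Answer: 1,2 0,1 2,3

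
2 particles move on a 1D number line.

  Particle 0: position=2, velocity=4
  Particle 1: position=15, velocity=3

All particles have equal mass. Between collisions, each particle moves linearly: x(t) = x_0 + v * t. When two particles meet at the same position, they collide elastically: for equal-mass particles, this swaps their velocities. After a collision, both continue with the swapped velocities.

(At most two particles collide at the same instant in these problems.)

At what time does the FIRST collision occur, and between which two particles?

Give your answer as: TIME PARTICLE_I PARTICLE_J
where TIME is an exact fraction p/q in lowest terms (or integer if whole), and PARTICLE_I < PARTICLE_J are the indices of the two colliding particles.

Pair (0,1): pos 2,15 vel 4,3 -> gap=13, closing at 1/unit, collide at t=13
Earliest collision: t=13 between 0 and 1

Answer: 13 0 1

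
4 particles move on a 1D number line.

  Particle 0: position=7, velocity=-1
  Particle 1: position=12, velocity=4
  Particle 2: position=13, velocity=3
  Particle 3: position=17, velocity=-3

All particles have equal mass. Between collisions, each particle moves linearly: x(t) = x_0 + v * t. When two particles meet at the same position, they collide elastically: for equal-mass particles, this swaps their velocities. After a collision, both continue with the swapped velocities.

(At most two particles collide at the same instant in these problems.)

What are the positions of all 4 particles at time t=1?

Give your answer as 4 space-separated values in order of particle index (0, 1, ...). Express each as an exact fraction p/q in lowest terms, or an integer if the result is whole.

Collision at t=2/3: particles 2 and 3 swap velocities; positions: p0=19/3 p1=44/3 p2=15 p3=15; velocities now: v0=-1 v1=4 v2=-3 v3=3
Collision at t=5/7: particles 1 and 2 swap velocities; positions: p0=44/7 p1=104/7 p2=104/7 p3=106/7; velocities now: v0=-1 v1=-3 v2=4 v3=3
Collision at t=1: particles 2 and 3 swap velocities; positions: p0=6 p1=14 p2=16 p3=16; velocities now: v0=-1 v1=-3 v2=3 v3=4
Advance to t=1 (no further collisions before then); velocities: v0=-1 v1=-3 v2=3 v3=4; positions = 6 14 16 16

Answer: 6 14 16 16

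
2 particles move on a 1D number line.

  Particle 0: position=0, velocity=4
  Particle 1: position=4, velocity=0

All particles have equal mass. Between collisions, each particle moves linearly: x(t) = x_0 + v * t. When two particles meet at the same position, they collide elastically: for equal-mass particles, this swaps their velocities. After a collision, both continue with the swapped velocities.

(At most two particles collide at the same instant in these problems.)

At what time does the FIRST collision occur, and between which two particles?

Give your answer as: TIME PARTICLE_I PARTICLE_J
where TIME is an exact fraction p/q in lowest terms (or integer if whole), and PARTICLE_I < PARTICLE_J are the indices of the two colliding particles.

Answer: 1 0 1

Derivation:
Pair (0,1): pos 0,4 vel 4,0 -> gap=4, closing at 4/unit, collide at t=1
Earliest collision: t=1 between 0 and 1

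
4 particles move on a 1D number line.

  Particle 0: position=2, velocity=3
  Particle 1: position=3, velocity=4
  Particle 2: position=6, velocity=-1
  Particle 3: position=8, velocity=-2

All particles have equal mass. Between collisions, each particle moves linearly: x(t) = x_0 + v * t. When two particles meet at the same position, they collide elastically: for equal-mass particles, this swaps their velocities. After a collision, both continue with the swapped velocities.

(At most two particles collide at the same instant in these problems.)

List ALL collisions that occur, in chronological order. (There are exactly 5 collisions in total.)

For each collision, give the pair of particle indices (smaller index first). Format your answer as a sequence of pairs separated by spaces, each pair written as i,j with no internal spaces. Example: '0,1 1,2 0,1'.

Collision at t=3/5: particles 1 and 2 swap velocities; positions: p0=19/5 p1=27/5 p2=27/5 p3=34/5; velocities now: v0=3 v1=-1 v2=4 v3=-2
Collision at t=5/6: particles 2 and 3 swap velocities; positions: p0=9/2 p1=31/6 p2=19/3 p3=19/3; velocities now: v0=3 v1=-1 v2=-2 v3=4
Collision at t=1: particles 0 and 1 swap velocities; positions: p0=5 p1=5 p2=6 p3=7; velocities now: v0=-1 v1=3 v2=-2 v3=4
Collision at t=6/5: particles 1 and 2 swap velocities; positions: p0=24/5 p1=28/5 p2=28/5 p3=39/5; velocities now: v0=-1 v1=-2 v2=3 v3=4
Collision at t=2: particles 0 and 1 swap velocities; positions: p0=4 p1=4 p2=8 p3=11; velocities now: v0=-2 v1=-1 v2=3 v3=4

Answer: 1,2 2,3 0,1 1,2 0,1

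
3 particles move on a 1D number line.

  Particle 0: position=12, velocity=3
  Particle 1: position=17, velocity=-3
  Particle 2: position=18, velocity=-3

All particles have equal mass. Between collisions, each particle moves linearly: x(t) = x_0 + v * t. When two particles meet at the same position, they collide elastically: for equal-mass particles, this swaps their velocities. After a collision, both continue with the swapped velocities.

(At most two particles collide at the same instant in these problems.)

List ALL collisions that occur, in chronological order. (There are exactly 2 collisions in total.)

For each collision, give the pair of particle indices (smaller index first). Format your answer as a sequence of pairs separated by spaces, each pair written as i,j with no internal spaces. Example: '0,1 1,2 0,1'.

Answer: 0,1 1,2

Derivation:
Collision at t=5/6: particles 0 and 1 swap velocities; positions: p0=29/2 p1=29/2 p2=31/2; velocities now: v0=-3 v1=3 v2=-3
Collision at t=1: particles 1 and 2 swap velocities; positions: p0=14 p1=15 p2=15; velocities now: v0=-3 v1=-3 v2=3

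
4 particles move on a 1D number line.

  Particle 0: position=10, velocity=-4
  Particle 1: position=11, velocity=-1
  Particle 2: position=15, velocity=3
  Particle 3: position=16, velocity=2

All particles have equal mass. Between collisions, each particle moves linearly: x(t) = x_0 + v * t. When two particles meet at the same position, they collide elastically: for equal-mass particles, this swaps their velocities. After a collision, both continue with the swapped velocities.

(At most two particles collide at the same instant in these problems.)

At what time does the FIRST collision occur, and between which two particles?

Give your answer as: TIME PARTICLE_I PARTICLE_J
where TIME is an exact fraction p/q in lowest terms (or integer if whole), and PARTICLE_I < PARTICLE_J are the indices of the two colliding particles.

Answer: 1 2 3

Derivation:
Pair (0,1): pos 10,11 vel -4,-1 -> not approaching (rel speed -3 <= 0)
Pair (1,2): pos 11,15 vel -1,3 -> not approaching (rel speed -4 <= 0)
Pair (2,3): pos 15,16 vel 3,2 -> gap=1, closing at 1/unit, collide at t=1
Earliest collision: t=1 between 2 and 3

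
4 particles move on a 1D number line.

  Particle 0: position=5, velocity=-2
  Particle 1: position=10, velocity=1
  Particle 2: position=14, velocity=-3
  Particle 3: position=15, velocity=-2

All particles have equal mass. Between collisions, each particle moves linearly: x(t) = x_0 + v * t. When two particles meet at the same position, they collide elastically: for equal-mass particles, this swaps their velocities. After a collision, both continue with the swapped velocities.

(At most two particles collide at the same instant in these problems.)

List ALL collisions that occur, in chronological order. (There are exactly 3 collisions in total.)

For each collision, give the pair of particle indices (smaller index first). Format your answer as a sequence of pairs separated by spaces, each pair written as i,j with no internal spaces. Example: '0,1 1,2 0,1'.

Answer: 1,2 2,3 0,1

Derivation:
Collision at t=1: particles 1 and 2 swap velocities; positions: p0=3 p1=11 p2=11 p3=13; velocities now: v0=-2 v1=-3 v2=1 v3=-2
Collision at t=5/3: particles 2 and 3 swap velocities; positions: p0=5/3 p1=9 p2=35/3 p3=35/3; velocities now: v0=-2 v1=-3 v2=-2 v3=1
Collision at t=9: particles 0 and 1 swap velocities; positions: p0=-13 p1=-13 p2=-3 p3=19; velocities now: v0=-3 v1=-2 v2=-2 v3=1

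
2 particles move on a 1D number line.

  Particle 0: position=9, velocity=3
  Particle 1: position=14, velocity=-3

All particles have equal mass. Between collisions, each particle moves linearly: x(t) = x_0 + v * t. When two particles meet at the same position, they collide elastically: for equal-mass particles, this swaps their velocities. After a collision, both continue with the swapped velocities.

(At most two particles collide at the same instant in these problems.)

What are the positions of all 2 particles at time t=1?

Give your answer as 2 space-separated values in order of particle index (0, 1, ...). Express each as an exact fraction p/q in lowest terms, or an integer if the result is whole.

Collision at t=5/6: particles 0 and 1 swap velocities; positions: p0=23/2 p1=23/2; velocities now: v0=-3 v1=3
Advance to t=1 (no further collisions before then); velocities: v0=-3 v1=3; positions = 11 12

Answer: 11 12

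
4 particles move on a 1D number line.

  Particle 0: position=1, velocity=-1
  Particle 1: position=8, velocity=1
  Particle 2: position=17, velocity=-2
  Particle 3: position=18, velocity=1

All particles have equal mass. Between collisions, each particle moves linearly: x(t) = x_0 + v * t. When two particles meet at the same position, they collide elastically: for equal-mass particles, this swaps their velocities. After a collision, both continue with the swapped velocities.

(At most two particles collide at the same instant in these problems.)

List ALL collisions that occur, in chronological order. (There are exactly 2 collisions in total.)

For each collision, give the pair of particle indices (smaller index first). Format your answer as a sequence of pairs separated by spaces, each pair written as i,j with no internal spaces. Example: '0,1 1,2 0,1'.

Answer: 1,2 0,1

Derivation:
Collision at t=3: particles 1 and 2 swap velocities; positions: p0=-2 p1=11 p2=11 p3=21; velocities now: v0=-1 v1=-2 v2=1 v3=1
Collision at t=16: particles 0 and 1 swap velocities; positions: p0=-15 p1=-15 p2=24 p3=34; velocities now: v0=-2 v1=-1 v2=1 v3=1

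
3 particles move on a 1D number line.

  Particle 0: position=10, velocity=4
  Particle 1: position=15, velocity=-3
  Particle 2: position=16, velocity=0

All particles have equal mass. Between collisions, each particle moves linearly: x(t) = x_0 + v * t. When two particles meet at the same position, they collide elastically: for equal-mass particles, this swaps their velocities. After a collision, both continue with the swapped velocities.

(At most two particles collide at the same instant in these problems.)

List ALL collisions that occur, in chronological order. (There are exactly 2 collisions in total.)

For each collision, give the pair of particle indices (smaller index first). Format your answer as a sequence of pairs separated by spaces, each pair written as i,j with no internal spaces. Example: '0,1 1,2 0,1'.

Collision at t=5/7: particles 0 and 1 swap velocities; positions: p0=90/7 p1=90/7 p2=16; velocities now: v0=-3 v1=4 v2=0
Collision at t=3/2: particles 1 and 2 swap velocities; positions: p0=21/2 p1=16 p2=16; velocities now: v0=-3 v1=0 v2=4

Answer: 0,1 1,2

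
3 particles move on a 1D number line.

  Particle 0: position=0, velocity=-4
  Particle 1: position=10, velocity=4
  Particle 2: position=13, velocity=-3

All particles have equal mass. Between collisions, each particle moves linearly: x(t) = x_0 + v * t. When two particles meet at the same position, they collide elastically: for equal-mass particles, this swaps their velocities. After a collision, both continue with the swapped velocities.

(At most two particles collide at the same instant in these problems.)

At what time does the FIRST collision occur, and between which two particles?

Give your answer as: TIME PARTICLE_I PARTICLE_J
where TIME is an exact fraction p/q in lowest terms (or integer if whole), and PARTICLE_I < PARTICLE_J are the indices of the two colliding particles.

Pair (0,1): pos 0,10 vel -4,4 -> not approaching (rel speed -8 <= 0)
Pair (1,2): pos 10,13 vel 4,-3 -> gap=3, closing at 7/unit, collide at t=3/7
Earliest collision: t=3/7 between 1 and 2

Answer: 3/7 1 2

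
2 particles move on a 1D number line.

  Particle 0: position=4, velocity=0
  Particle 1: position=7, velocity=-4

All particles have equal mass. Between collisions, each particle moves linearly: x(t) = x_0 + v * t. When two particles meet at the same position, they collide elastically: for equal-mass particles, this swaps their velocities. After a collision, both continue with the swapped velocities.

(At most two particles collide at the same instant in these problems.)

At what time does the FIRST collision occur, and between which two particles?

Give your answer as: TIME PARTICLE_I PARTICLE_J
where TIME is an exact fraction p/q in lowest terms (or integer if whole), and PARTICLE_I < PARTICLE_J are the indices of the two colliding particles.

Answer: 3/4 0 1

Derivation:
Pair (0,1): pos 4,7 vel 0,-4 -> gap=3, closing at 4/unit, collide at t=3/4
Earliest collision: t=3/4 between 0 and 1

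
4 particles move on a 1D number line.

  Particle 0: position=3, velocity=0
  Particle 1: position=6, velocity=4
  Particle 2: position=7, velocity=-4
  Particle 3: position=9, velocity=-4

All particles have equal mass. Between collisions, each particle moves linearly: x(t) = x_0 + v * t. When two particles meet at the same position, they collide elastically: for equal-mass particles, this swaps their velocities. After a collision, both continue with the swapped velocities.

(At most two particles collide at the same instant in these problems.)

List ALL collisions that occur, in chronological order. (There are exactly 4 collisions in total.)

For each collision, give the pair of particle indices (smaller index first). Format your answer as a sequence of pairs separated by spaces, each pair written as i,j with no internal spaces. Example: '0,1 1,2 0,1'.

Collision at t=1/8: particles 1 and 2 swap velocities; positions: p0=3 p1=13/2 p2=13/2 p3=17/2; velocities now: v0=0 v1=-4 v2=4 v3=-4
Collision at t=3/8: particles 2 and 3 swap velocities; positions: p0=3 p1=11/2 p2=15/2 p3=15/2; velocities now: v0=0 v1=-4 v2=-4 v3=4
Collision at t=1: particles 0 and 1 swap velocities; positions: p0=3 p1=3 p2=5 p3=10; velocities now: v0=-4 v1=0 v2=-4 v3=4
Collision at t=3/2: particles 1 and 2 swap velocities; positions: p0=1 p1=3 p2=3 p3=12; velocities now: v0=-4 v1=-4 v2=0 v3=4

Answer: 1,2 2,3 0,1 1,2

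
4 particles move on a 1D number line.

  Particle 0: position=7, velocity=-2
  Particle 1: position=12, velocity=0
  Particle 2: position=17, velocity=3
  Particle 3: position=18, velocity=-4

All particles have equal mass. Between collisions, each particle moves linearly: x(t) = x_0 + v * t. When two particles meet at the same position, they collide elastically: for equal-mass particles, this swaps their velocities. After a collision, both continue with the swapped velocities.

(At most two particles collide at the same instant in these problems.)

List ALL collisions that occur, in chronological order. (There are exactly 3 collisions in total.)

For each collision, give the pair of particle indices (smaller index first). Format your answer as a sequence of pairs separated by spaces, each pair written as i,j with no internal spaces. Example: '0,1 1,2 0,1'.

Collision at t=1/7: particles 2 and 3 swap velocities; positions: p0=47/7 p1=12 p2=122/7 p3=122/7; velocities now: v0=-2 v1=0 v2=-4 v3=3
Collision at t=3/2: particles 1 and 2 swap velocities; positions: p0=4 p1=12 p2=12 p3=43/2; velocities now: v0=-2 v1=-4 v2=0 v3=3
Collision at t=11/2: particles 0 and 1 swap velocities; positions: p0=-4 p1=-4 p2=12 p3=67/2; velocities now: v0=-4 v1=-2 v2=0 v3=3

Answer: 2,3 1,2 0,1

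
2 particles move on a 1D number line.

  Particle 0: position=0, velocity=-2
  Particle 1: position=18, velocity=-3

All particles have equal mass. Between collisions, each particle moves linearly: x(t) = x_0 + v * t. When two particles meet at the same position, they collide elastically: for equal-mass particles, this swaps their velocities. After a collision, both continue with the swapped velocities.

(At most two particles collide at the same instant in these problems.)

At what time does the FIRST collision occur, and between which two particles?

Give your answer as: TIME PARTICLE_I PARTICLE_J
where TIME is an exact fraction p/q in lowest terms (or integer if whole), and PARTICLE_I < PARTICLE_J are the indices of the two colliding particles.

Pair (0,1): pos 0,18 vel -2,-3 -> gap=18, closing at 1/unit, collide at t=18
Earliest collision: t=18 between 0 and 1

Answer: 18 0 1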